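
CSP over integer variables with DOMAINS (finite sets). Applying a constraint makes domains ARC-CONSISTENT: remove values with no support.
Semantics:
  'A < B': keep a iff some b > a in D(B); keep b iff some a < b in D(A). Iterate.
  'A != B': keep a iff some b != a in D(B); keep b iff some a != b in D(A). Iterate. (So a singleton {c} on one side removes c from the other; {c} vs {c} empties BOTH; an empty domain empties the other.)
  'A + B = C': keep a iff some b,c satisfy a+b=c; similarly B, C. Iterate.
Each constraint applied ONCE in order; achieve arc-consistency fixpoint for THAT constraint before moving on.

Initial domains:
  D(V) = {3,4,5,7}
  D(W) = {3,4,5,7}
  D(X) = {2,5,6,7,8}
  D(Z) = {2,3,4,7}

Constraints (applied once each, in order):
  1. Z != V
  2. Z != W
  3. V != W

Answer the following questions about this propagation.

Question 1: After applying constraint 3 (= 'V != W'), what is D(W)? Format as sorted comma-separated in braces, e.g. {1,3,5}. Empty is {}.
Answer: {3,4,5,7}

Derivation:
Constraint 1 (Z != V) on D(Z)={2,3,4,7} D(V)={3,4,5,7}: no change
Constraint 2 (Z != W) on D(Z)={2,3,4,7} D(W)={3,4,5,7}: no change
Constraint 3 (V != W) on D(V)={3,4,5,7} D(W)={3,4,5,7}: no change
So after constraint 3: D(W) = {3,4,5,7}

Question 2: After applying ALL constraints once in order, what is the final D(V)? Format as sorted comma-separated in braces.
Answer: {3,4,5,7}

Derivation:
Constraint 1 (Z != V) on D(Z)={2,3,4,7} D(V)={3,4,5,7}: no change
Constraint 2 (Z != W) on D(Z)={2,3,4,7} D(W)={3,4,5,7}: no change
Constraint 3 (V != W) on D(V)={3,4,5,7} D(W)={3,4,5,7}: no change
So after all 3 constraints: D(V) = {3,4,5,7}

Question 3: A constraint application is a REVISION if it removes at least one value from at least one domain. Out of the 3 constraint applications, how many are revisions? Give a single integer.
Constraint 1 (Z != V) on D(Z)={2,3,4,7} D(V)={3,4,5,7}: no change => not a revision
Constraint 2 (Z != W) on D(Z)={2,3,4,7} D(W)={3,4,5,7}: no change => not a revision
Constraint 3 (V != W) on D(V)={3,4,5,7} D(W)={3,4,5,7}: no change => not a revision
Total revisions = 0

Answer: 0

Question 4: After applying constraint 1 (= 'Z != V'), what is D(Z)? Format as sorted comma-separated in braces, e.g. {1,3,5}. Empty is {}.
Constraint 1 (Z != V) on D(Z)={2,3,4,7} D(V)={3,4,5,7}: no change
So after constraint 1: D(Z) = {2,3,4,7}

Answer: {2,3,4,7}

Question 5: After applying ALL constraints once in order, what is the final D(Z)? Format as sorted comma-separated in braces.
Answer: {2,3,4,7}

Derivation:
Constraint 1 (Z != V) on D(Z)={2,3,4,7} D(V)={3,4,5,7}: no change
Constraint 2 (Z != W) on D(Z)={2,3,4,7} D(W)={3,4,5,7}: no change
Constraint 3 (V != W) on D(V)={3,4,5,7} D(W)={3,4,5,7}: no change
So after all 3 constraints: D(Z) = {2,3,4,7}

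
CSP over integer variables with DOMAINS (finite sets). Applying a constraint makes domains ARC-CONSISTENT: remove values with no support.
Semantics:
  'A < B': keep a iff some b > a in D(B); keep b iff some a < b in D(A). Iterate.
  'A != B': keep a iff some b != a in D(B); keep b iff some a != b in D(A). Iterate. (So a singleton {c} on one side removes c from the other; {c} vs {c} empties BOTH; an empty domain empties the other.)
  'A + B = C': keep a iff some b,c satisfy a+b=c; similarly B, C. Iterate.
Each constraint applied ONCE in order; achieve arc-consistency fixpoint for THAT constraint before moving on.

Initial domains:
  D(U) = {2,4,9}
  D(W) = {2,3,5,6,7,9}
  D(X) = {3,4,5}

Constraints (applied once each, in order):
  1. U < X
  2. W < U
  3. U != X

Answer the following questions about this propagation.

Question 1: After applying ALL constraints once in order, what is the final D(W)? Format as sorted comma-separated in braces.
Constraint 1 (U < X) on D(U)={2,4,9} D(X)={3,4,5}: U {2,4,9}->{2,4}
Constraint 2 (W < U) on D(W)={2,3,5,6,7,9} D(U)={2,4}: W {2,3,5,6,7,9}->{2,3}; U {2,4}->{4}
Constraint 3 (U != X) on D(U)={4} D(X)={3,4,5}: X {3,4,5}->{3,5}
So after all 3 constraints: D(W) = {2,3}

Answer: {2,3}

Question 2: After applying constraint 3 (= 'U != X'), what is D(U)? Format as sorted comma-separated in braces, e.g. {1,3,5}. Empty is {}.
Constraint 1 (U < X) on D(U)={2,4,9} D(X)={3,4,5}: U {2,4,9}->{2,4}
Constraint 2 (W < U) on D(W)={2,3,5,6,7,9} D(U)={2,4}: W {2,3,5,6,7,9}->{2,3}; U {2,4}->{4}
Constraint 3 (U != X) on D(U)={4} D(X)={3,4,5}: X {3,4,5}->{3,5}
So after constraint 3: D(U) = {4}

Answer: {4}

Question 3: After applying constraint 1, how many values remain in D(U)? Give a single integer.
Answer: 2

Derivation:
Constraint 1 (U < X) on D(U)={2,4,9} D(X)={3,4,5}: U {2,4,9}->{2,4}
So after constraint 1: D(U)={2,4}, size = 2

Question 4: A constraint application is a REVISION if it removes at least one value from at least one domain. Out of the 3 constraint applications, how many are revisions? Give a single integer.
Answer: 3

Derivation:
Constraint 1 (U < X) on D(U)={2,4,9} D(X)={3,4,5}: U {2,4,9}->{2,4} => REVISION
Constraint 2 (W < U) on D(W)={2,3,5,6,7,9} D(U)={2,4}: W {2,3,5,6,7,9}->{2,3}; U {2,4}->{4} => REVISION
Constraint 3 (U != X) on D(U)={4} D(X)={3,4,5}: X {3,4,5}->{3,5} => REVISION
Total revisions = 3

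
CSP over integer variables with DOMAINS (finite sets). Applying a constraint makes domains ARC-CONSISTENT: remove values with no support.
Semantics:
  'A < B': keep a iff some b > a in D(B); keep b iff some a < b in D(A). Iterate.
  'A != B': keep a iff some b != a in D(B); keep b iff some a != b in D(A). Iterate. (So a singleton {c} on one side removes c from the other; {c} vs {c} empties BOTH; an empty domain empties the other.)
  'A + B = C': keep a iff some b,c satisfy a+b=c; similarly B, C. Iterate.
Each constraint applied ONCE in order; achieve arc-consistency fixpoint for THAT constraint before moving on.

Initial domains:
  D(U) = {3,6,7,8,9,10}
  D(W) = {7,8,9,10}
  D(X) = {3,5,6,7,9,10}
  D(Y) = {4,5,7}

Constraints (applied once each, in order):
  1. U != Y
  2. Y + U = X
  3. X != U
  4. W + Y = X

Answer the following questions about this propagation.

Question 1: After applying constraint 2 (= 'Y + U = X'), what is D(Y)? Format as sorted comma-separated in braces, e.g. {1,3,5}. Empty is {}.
Constraint 1 (U != Y) on D(U)={3,6,7,8,9,10} D(Y)={4,5,7}: no change
Constraint 2 (Y + U = X) on D(Y)={4,5,7} D(U)={3,6,7,8,9,10} D(X)={3,5,6,7,9,10}: Y {4,5,7}->{4,7}; U {3,6,7,8,9,10}->{3,6}; X {3,5,6,7,9,10}->{7,10}
So after constraint 2: D(Y) = {4,7}

Answer: {4,7}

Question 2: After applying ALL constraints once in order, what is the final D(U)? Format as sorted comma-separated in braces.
Answer: {3,6}

Derivation:
Constraint 1 (U != Y) on D(U)={3,6,7,8,9,10} D(Y)={4,5,7}: no change
Constraint 2 (Y + U = X) on D(Y)={4,5,7} D(U)={3,6,7,8,9,10} D(X)={3,5,6,7,9,10}: Y {4,5,7}->{4,7}; U {3,6,7,8,9,10}->{3,6}; X {3,5,6,7,9,10}->{7,10}
Constraint 3 (X != U) on D(X)={7,10} D(U)={3,6}: no change
Constraint 4 (W + Y = X) on D(W)={7,8,9,10} D(Y)={4,7} D(X)={7,10}: W {7,8,9,10}->{}; Y {4,7}->{}; X {7,10}->{}
So after all 4 constraints: D(U) = {3,6}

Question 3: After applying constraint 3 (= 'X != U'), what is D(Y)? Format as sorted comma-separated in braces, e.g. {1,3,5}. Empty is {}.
Answer: {4,7}

Derivation:
Constraint 1 (U != Y) on D(U)={3,6,7,8,9,10} D(Y)={4,5,7}: no change
Constraint 2 (Y + U = X) on D(Y)={4,5,7} D(U)={3,6,7,8,9,10} D(X)={3,5,6,7,9,10}: Y {4,5,7}->{4,7}; U {3,6,7,8,9,10}->{3,6}; X {3,5,6,7,9,10}->{7,10}
Constraint 3 (X != U) on D(X)={7,10} D(U)={3,6}: no change
So after constraint 3: D(Y) = {4,7}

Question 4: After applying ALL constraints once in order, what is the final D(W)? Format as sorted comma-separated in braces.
Answer: {}

Derivation:
Constraint 1 (U != Y) on D(U)={3,6,7,8,9,10} D(Y)={4,5,7}: no change
Constraint 2 (Y + U = X) on D(Y)={4,5,7} D(U)={3,6,7,8,9,10} D(X)={3,5,6,7,9,10}: Y {4,5,7}->{4,7}; U {3,6,7,8,9,10}->{3,6}; X {3,5,6,7,9,10}->{7,10}
Constraint 3 (X != U) on D(X)={7,10} D(U)={3,6}: no change
Constraint 4 (W + Y = X) on D(W)={7,8,9,10} D(Y)={4,7} D(X)={7,10}: W {7,8,9,10}->{}; Y {4,7}->{}; X {7,10}->{}
So after all 4 constraints: D(W) = {}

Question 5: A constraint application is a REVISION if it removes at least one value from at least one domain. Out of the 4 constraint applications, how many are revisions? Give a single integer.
Answer: 2

Derivation:
Constraint 1 (U != Y) on D(U)={3,6,7,8,9,10} D(Y)={4,5,7}: no change => not a revision
Constraint 2 (Y + U = X) on D(Y)={4,5,7} D(U)={3,6,7,8,9,10} D(X)={3,5,6,7,9,10}: Y {4,5,7}->{4,7}; U {3,6,7,8,9,10}->{3,6}; X {3,5,6,7,9,10}->{7,10} => REVISION
Constraint 3 (X != U) on D(X)={7,10} D(U)={3,6}: no change => not a revision
Constraint 4 (W + Y = X) on D(W)={7,8,9,10} D(Y)={4,7} D(X)={7,10}: W {7,8,9,10}->{}; Y {4,7}->{}; X {7,10}->{} => REVISION
Total revisions = 2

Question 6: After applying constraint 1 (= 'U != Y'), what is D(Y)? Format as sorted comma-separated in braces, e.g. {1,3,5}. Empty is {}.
Answer: {4,5,7}

Derivation:
Constraint 1 (U != Y) on D(U)={3,6,7,8,9,10} D(Y)={4,5,7}: no change
So after constraint 1: D(Y) = {4,5,7}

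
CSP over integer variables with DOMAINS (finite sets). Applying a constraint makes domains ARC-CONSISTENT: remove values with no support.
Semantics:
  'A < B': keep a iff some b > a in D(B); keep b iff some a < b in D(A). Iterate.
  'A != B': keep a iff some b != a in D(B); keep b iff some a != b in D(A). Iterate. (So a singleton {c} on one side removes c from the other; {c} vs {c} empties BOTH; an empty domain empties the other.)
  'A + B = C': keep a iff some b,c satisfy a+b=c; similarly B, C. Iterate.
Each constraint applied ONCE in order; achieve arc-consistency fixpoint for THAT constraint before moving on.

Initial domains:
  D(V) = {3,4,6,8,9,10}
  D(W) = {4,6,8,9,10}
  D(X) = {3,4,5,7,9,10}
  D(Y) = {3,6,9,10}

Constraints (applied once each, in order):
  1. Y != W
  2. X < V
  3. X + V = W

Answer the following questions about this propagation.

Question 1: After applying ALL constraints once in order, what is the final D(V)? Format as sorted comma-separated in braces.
Constraint 1 (Y != W) on D(Y)={3,6,9,10} D(W)={4,6,8,9,10}: no change
Constraint 2 (X < V) on D(X)={3,4,5,7,9,10} D(V)={3,4,6,8,9,10}: X {3,4,5,7,9,10}->{3,4,5,7,9}; V {3,4,6,8,9,10}->{4,6,8,9,10}
Constraint 3 (X + V = W) on D(X)={3,4,5,7,9} D(V)={4,6,8,9,10} D(W)={4,6,8,9,10}: X {3,4,5,7,9}->{3,4,5}; V {4,6,8,9,10}->{4,6}; W {4,6,8,9,10}->{8,9,10}
So after all 3 constraints: D(V) = {4,6}

Answer: {4,6}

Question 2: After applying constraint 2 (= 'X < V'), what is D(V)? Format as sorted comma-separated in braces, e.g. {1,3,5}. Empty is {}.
Constraint 1 (Y != W) on D(Y)={3,6,9,10} D(W)={4,6,8,9,10}: no change
Constraint 2 (X < V) on D(X)={3,4,5,7,9,10} D(V)={3,4,6,8,9,10}: X {3,4,5,7,9,10}->{3,4,5,7,9}; V {3,4,6,8,9,10}->{4,6,8,9,10}
So after constraint 2: D(V) = {4,6,8,9,10}

Answer: {4,6,8,9,10}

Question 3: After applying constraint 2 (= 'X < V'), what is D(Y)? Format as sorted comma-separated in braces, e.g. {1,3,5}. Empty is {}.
Answer: {3,6,9,10}

Derivation:
Constraint 1 (Y != W) on D(Y)={3,6,9,10} D(W)={4,6,8,9,10}: no change
Constraint 2 (X < V) on D(X)={3,4,5,7,9,10} D(V)={3,4,6,8,9,10}: X {3,4,5,7,9,10}->{3,4,5,7,9}; V {3,4,6,8,9,10}->{4,6,8,9,10}
So after constraint 2: D(Y) = {3,6,9,10}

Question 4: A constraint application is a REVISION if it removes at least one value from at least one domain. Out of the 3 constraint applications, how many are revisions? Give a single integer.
Constraint 1 (Y != W) on D(Y)={3,6,9,10} D(W)={4,6,8,9,10}: no change => not a revision
Constraint 2 (X < V) on D(X)={3,4,5,7,9,10} D(V)={3,4,6,8,9,10}: X {3,4,5,7,9,10}->{3,4,5,7,9}; V {3,4,6,8,9,10}->{4,6,8,9,10} => REVISION
Constraint 3 (X + V = W) on D(X)={3,4,5,7,9} D(V)={4,6,8,9,10} D(W)={4,6,8,9,10}: X {3,4,5,7,9}->{3,4,5}; V {4,6,8,9,10}->{4,6}; W {4,6,8,9,10}->{8,9,10} => REVISION
Total revisions = 2

Answer: 2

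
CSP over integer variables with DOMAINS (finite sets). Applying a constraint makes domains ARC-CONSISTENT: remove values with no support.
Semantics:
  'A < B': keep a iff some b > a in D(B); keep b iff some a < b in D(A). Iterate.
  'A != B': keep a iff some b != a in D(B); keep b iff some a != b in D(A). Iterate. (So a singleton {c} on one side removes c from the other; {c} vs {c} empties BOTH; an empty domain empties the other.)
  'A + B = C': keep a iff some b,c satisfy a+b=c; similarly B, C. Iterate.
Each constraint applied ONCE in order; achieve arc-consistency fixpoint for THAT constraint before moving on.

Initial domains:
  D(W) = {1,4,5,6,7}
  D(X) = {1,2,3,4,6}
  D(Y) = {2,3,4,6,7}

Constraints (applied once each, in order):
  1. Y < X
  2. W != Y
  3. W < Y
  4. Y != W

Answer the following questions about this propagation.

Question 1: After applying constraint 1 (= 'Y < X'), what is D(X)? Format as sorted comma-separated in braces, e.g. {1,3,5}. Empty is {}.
Answer: {3,4,6}

Derivation:
Constraint 1 (Y < X) on D(Y)={2,3,4,6,7} D(X)={1,2,3,4,6}: Y {2,3,4,6,7}->{2,3,4}; X {1,2,3,4,6}->{3,4,6}
So after constraint 1: D(X) = {3,4,6}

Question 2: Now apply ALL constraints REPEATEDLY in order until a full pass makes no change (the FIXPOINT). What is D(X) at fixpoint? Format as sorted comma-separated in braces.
Answer: {3,4,6}

Derivation:
pass 0 (initial): D(X)={1,2,3,4,6}
pass 1: W {1,4,5,6,7}->{1}; X {1,2,3,4,6}->{3,4,6}; Y {2,3,4,6,7}->{2,3,4}
pass 2: no change
Fixpoint after 2 passes: D(X) = {3,4,6}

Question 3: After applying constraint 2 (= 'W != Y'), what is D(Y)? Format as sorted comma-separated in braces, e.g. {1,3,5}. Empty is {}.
Answer: {2,3,4}

Derivation:
Constraint 1 (Y < X) on D(Y)={2,3,4,6,7} D(X)={1,2,3,4,6}: Y {2,3,4,6,7}->{2,3,4}; X {1,2,3,4,6}->{3,4,6}
Constraint 2 (W != Y) on D(W)={1,4,5,6,7} D(Y)={2,3,4}: no change
So after constraint 2: D(Y) = {2,3,4}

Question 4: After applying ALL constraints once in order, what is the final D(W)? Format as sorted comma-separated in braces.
Answer: {1}

Derivation:
Constraint 1 (Y < X) on D(Y)={2,3,4,6,7} D(X)={1,2,3,4,6}: Y {2,3,4,6,7}->{2,3,4}; X {1,2,3,4,6}->{3,4,6}
Constraint 2 (W != Y) on D(W)={1,4,5,6,7} D(Y)={2,3,4}: no change
Constraint 3 (W < Y) on D(W)={1,4,5,6,7} D(Y)={2,3,4}: W {1,4,5,6,7}->{1}
Constraint 4 (Y != W) on D(Y)={2,3,4} D(W)={1}: no change
So after all 4 constraints: D(W) = {1}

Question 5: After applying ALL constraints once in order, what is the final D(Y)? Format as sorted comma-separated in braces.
Constraint 1 (Y < X) on D(Y)={2,3,4,6,7} D(X)={1,2,3,4,6}: Y {2,3,4,6,7}->{2,3,4}; X {1,2,3,4,6}->{3,4,6}
Constraint 2 (W != Y) on D(W)={1,4,5,6,7} D(Y)={2,3,4}: no change
Constraint 3 (W < Y) on D(W)={1,4,5,6,7} D(Y)={2,3,4}: W {1,4,5,6,7}->{1}
Constraint 4 (Y != W) on D(Y)={2,3,4} D(W)={1}: no change
So after all 4 constraints: D(Y) = {2,3,4}

Answer: {2,3,4}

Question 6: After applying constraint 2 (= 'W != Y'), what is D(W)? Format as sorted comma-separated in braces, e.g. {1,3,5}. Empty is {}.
Answer: {1,4,5,6,7}

Derivation:
Constraint 1 (Y < X) on D(Y)={2,3,4,6,7} D(X)={1,2,3,4,6}: Y {2,3,4,6,7}->{2,3,4}; X {1,2,3,4,6}->{3,4,6}
Constraint 2 (W != Y) on D(W)={1,4,5,6,7} D(Y)={2,3,4}: no change
So after constraint 2: D(W) = {1,4,5,6,7}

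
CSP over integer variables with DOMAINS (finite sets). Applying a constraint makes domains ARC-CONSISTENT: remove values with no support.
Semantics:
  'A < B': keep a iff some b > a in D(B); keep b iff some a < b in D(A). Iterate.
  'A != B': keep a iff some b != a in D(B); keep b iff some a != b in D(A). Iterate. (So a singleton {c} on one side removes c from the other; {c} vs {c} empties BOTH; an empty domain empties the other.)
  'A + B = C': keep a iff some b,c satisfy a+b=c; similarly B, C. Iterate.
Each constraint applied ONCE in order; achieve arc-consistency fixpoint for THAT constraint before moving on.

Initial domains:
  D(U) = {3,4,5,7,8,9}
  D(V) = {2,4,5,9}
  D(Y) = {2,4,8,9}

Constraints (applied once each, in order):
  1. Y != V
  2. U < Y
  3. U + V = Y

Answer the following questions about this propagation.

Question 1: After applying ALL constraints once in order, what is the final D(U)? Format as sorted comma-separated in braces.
Constraint 1 (Y != V) on D(Y)={2,4,8,9} D(V)={2,4,5,9}: no change
Constraint 2 (U < Y) on D(U)={3,4,5,7,8,9} D(Y)={2,4,8,9}: U {3,4,5,7,8,9}->{3,4,5,7,8}; Y {2,4,8,9}->{4,8,9}
Constraint 3 (U + V = Y) on D(U)={3,4,5,7,8} D(V)={2,4,5,9} D(Y)={4,8,9}: U {3,4,5,7,8}->{3,4,5,7}; V {2,4,5,9}->{2,4,5}; Y {4,8,9}->{8,9}
So after all 3 constraints: D(U) = {3,4,5,7}

Answer: {3,4,5,7}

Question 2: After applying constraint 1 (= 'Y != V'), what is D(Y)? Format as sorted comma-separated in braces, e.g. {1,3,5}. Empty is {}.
Constraint 1 (Y != V) on D(Y)={2,4,8,9} D(V)={2,4,5,9}: no change
So after constraint 1: D(Y) = {2,4,8,9}

Answer: {2,4,8,9}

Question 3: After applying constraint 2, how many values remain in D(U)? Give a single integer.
Answer: 5

Derivation:
Constraint 1 (Y != V) on D(Y)={2,4,8,9} D(V)={2,4,5,9}: no change
Constraint 2 (U < Y) on D(U)={3,4,5,7,8,9} D(Y)={2,4,8,9}: U {3,4,5,7,8,9}->{3,4,5,7,8}; Y {2,4,8,9}->{4,8,9}
So after constraint 2: D(U)={3,4,5,7,8}, size = 5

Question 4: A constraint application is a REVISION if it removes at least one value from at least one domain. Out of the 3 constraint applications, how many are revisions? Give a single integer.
Constraint 1 (Y != V) on D(Y)={2,4,8,9} D(V)={2,4,5,9}: no change => not a revision
Constraint 2 (U < Y) on D(U)={3,4,5,7,8,9} D(Y)={2,4,8,9}: U {3,4,5,7,8,9}->{3,4,5,7,8}; Y {2,4,8,9}->{4,8,9} => REVISION
Constraint 3 (U + V = Y) on D(U)={3,4,5,7,8} D(V)={2,4,5,9} D(Y)={4,8,9}: U {3,4,5,7,8}->{3,4,5,7}; V {2,4,5,9}->{2,4,5}; Y {4,8,9}->{8,9} => REVISION
Total revisions = 2

Answer: 2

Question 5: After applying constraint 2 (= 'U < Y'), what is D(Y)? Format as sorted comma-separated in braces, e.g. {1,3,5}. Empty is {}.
Answer: {4,8,9}

Derivation:
Constraint 1 (Y != V) on D(Y)={2,4,8,9} D(V)={2,4,5,9}: no change
Constraint 2 (U < Y) on D(U)={3,4,5,7,8,9} D(Y)={2,4,8,9}: U {3,4,5,7,8,9}->{3,4,5,7,8}; Y {2,4,8,9}->{4,8,9}
So after constraint 2: D(Y) = {4,8,9}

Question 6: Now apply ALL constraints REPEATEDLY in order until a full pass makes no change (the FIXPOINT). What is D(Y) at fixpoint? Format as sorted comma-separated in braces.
pass 0 (initial): D(Y)={2,4,8,9}
pass 1: U {3,4,5,7,8,9}->{3,4,5,7}; V {2,4,5,9}->{2,4,5}; Y {2,4,8,9}->{8,9}
pass 2: no change
Fixpoint after 2 passes: D(Y) = {8,9}

Answer: {8,9}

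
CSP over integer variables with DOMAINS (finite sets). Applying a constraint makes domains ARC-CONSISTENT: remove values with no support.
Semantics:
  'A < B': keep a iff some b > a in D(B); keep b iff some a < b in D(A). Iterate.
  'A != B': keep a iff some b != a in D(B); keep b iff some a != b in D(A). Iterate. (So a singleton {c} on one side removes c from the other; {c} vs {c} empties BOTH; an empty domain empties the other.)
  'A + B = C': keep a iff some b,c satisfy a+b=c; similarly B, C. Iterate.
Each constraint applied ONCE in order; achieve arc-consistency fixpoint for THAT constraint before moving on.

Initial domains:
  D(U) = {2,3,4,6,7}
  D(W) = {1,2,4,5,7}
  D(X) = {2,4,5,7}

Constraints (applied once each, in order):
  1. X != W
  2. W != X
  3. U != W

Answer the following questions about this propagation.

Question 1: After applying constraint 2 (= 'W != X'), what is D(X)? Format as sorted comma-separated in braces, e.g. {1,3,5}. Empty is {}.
Constraint 1 (X != W) on D(X)={2,4,5,7} D(W)={1,2,4,5,7}: no change
Constraint 2 (W != X) on D(W)={1,2,4,5,7} D(X)={2,4,5,7}: no change
So after constraint 2: D(X) = {2,4,5,7}

Answer: {2,4,5,7}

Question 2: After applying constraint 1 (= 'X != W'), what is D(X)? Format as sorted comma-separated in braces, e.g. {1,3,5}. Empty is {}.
Answer: {2,4,5,7}

Derivation:
Constraint 1 (X != W) on D(X)={2,4,5,7} D(W)={1,2,4,5,7}: no change
So after constraint 1: D(X) = {2,4,5,7}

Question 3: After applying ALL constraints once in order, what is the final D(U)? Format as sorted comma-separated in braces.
Constraint 1 (X != W) on D(X)={2,4,5,7} D(W)={1,2,4,5,7}: no change
Constraint 2 (W != X) on D(W)={1,2,4,5,7} D(X)={2,4,5,7}: no change
Constraint 3 (U != W) on D(U)={2,3,4,6,7} D(W)={1,2,4,5,7}: no change
So after all 3 constraints: D(U) = {2,3,4,6,7}

Answer: {2,3,4,6,7}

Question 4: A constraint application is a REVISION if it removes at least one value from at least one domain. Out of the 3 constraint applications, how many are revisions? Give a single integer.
Constraint 1 (X != W) on D(X)={2,4,5,7} D(W)={1,2,4,5,7}: no change => not a revision
Constraint 2 (W != X) on D(W)={1,2,4,5,7} D(X)={2,4,5,7}: no change => not a revision
Constraint 3 (U != W) on D(U)={2,3,4,6,7} D(W)={1,2,4,5,7}: no change => not a revision
Total revisions = 0

Answer: 0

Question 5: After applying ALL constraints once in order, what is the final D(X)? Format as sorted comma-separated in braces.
Answer: {2,4,5,7}

Derivation:
Constraint 1 (X != W) on D(X)={2,4,5,7} D(W)={1,2,4,5,7}: no change
Constraint 2 (W != X) on D(W)={1,2,4,5,7} D(X)={2,4,5,7}: no change
Constraint 3 (U != W) on D(U)={2,3,4,6,7} D(W)={1,2,4,5,7}: no change
So after all 3 constraints: D(X) = {2,4,5,7}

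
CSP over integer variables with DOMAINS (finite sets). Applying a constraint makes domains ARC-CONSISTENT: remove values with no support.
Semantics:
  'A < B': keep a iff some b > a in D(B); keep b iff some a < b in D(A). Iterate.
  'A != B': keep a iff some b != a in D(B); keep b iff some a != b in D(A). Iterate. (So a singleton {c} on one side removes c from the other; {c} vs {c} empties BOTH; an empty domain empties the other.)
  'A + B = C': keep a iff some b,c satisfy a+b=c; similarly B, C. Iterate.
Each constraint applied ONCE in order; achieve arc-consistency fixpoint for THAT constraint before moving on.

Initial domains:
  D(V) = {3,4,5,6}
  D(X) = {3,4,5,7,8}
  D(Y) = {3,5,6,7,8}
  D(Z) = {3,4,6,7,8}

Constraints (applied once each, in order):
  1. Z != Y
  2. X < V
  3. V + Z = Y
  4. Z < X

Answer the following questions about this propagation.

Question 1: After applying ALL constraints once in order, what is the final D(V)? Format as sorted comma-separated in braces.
Constraint 1 (Z != Y) on D(Z)={3,4,6,7,8} D(Y)={3,5,6,7,8}: no change
Constraint 2 (X < V) on D(X)={3,4,5,7,8} D(V)={3,4,5,6}: X {3,4,5,7,8}->{3,4,5}; V {3,4,5,6}->{4,5,6}
Constraint 3 (V + Z = Y) on D(V)={4,5,6} D(Z)={3,4,6,7,8} D(Y)={3,5,6,7,8}: V {4,5,6}->{4,5}; Z {3,4,6,7,8}->{3,4}; Y {3,5,6,7,8}->{7,8}
Constraint 4 (Z < X) on D(Z)={3,4} D(X)={3,4,5}: X {3,4,5}->{4,5}
So after all 4 constraints: D(V) = {4,5}

Answer: {4,5}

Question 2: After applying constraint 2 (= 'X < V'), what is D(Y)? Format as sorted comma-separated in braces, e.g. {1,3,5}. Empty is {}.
Answer: {3,5,6,7,8}

Derivation:
Constraint 1 (Z != Y) on D(Z)={3,4,6,7,8} D(Y)={3,5,6,7,8}: no change
Constraint 2 (X < V) on D(X)={3,4,5,7,8} D(V)={3,4,5,6}: X {3,4,5,7,8}->{3,4,5}; V {3,4,5,6}->{4,5,6}
So after constraint 2: D(Y) = {3,5,6,7,8}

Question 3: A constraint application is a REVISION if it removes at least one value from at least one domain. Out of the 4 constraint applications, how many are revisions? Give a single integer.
Answer: 3

Derivation:
Constraint 1 (Z != Y) on D(Z)={3,4,6,7,8} D(Y)={3,5,6,7,8}: no change => not a revision
Constraint 2 (X < V) on D(X)={3,4,5,7,8} D(V)={3,4,5,6}: X {3,4,5,7,8}->{3,4,5}; V {3,4,5,6}->{4,5,6} => REVISION
Constraint 3 (V + Z = Y) on D(V)={4,5,6} D(Z)={3,4,6,7,8} D(Y)={3,5,6,7,8}: V {4,5,6}->{4,5}; Z {3,4,6,7,8}->{3,4}; Y {3,5,6,7,8}->{7,8} => REVISION
Constraint 4 (Z < X) on D(Z)={3,4} D(X)={3,4,5}: X {3,4,5}->{4,5} => REVISION
Total revisions = 3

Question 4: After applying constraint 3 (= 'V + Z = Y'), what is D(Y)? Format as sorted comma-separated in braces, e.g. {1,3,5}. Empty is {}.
Constraint 1 (Z != Y) on D(Z)={3,4,6,7,8} D(Y)={3,5,6,7,8}: no change
Constraint 2 (X < V) on D(X)={3,4,5,7,8} D(V)={3,4,5,6}: X {3,4,5,7,8}->{3,4,5}; V {3,4,5,6}->{4,5,6}
Constraint 3 (V + Z = Y) on D(V)={4,5,6} D(Z)={3,4,6,7,8} D(Y)={3,5,6,7,8}: V {4,5,6}->{4,5}; Z {3,4,6,7,8}->{3,4}; Y {3,5,6,7,8}->{7,8}
So after constraint 3: D(Y) = {7,8}

Answer: {7,8}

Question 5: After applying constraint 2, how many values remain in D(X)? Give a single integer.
Answer: 3

Derivation:
Constraint 1 (Z != Y) on D(Z)={3,4,6,7,8} D(Y)={3,5,6,7,8}: no change
Constraint 2 (X < V) on D(X)={3,4,5,7,8} D(V)={3,4,5,6}: X {3,4,5,7,8}->{3,4,5}; V {3,4,5,6}->{4,5,6}
So after constraint 2: D(X)={3,4,5}, size = 3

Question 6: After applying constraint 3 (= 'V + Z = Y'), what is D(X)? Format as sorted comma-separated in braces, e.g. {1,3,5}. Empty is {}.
Constraint 1 (Z != Y) on D(Z)={3,4,6,7,8} D(Y)={3,5,6,7,8}: no change
Constraint 2 (X < V) on D(X)={3,4,5,7,8} D(V)={3,4,5,6}: X {3,4,5,7,8}->{3,4,5}; V {3,4,5,6}->{4,5,6}
Constraint 3 (V + Z = Y) on D(V)={4,5,6} D(Z)={3,4,6,7,8} D(Y)={3,5,6,7,8}: V {4,5,6}->{4,5}; Z {3,4,6,7,8}->{3,4}; Y {3,5,6,7,8}->{7,8}
So after constraint 3: D(X) = {3,4,5}

Answer: {3,4,5}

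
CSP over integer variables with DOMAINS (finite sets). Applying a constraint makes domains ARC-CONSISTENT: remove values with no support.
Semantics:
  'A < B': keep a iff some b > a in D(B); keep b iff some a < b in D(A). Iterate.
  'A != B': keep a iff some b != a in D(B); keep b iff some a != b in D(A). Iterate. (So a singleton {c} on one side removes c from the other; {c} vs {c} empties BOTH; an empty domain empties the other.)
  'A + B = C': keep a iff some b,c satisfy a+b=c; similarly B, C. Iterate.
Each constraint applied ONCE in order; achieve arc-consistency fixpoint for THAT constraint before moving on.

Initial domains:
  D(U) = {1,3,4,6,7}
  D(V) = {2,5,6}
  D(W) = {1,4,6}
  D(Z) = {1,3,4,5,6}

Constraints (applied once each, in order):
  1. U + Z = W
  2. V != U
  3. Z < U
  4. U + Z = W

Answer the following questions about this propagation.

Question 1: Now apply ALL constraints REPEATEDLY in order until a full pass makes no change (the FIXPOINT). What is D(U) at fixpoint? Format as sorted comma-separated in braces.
Answer: {3}

Derivation:
pass 0 (initial): D(U)={1,3,4,6,7}
pass 1: U {1,3,4,6,7}->{3}; W {1,4,6}->{4}; Z {1,3,4,5,6}->{1}
pass 2: no change
Fixpoint after 2 passes: D(U) = {3}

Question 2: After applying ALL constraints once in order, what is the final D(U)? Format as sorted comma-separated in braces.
Answer: {3}

Derivation:
Constraint 1 (U + Z = W) on D(U)={1,3,4,6,7} D(Z)={1,3,4,5,6} D(W)={1,4,6}: U {1,3,4,6,7}->{1,3}; Z {1,3,4,5,6}->{1,3,5}; W {1,4,6}->{4,6}
Constraint 2 (V != U) on D(V)={2,5,6} D(U)={1,3}: no change
Constraint 3 (Z < U) on D(Z)={1,3,5} D(U)={1,3}: Z {1,3,5}->{1}; U {1,3}->{3}
Constraint 4 (U + Z = W) on D(U)={3} D(Z)={1} D(W)={4,6}: W {4,6}->{4}
So after all 4 constraints: D(U) = {3}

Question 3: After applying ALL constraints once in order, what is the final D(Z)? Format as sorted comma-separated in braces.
Answer: {1}

Derivation:
Constraint 1 (U + Z = W) on D(U)={1,3,4,6,7} D(Z)={1,3,4,5,6} D(W)={1,4,6}: U {1,3,4,6,7}->{1,3}; Z {1,3,4,5,6}->{1,3,5}; W {1,4,6}->{4,6}
Constraint 2 (V != U) on D(V)={2,5,6} D(U)={1,3}: no change
Constraint 3 (Z < U) on D(Z)={1,3,5} D(U)={1,3}: Z {1,3,5}->{1}; U {1,3}->{3}
Constraint 4 (U + Z = W) on D(U)={3} D(Z)={1} D(W)={4,6}: W {4,6}->{4}
So after all 4 constraints: D(Z) = {1}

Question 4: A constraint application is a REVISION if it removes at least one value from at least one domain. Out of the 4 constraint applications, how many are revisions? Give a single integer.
Constraint 1 (U + Z = W) on D(U)={1,3,4,6,7} D(Z)={1,3,4,5,6} D(W)={1,4,6}: U {1,3,4,6,7}->{1,3}; Z {1,3,4,5,6}->{1,3,5}; W {1,4,6}->{4,6} => REVISION
Constraint 2 (V != U) on D(V)={2,5,6} D(U)={1,3}: no change => not a revision
Constraint 3 (Z < U) on D(Z)={1,3,5} D(U)={1,3}: Z {1,3,5}->{1}; U {1,3}->{3} => REVISION
Constraint 4 (U + Z = W) on D(U)={3} D(Z)={1} D(W)={4,6}: W {4,6}->{4} => REVISION
Total revisions = 3

Answer: 3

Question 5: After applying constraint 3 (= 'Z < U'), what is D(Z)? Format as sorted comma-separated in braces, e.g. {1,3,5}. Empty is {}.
Constraint 1 (U + Z = W) on D(U)={1,3,4,6,7} D(Z)={1,3,4,5,6} D(W)={1,4,6}: U {1,3,4,6,7}->{1,3}; Z {1,3,4,5,6}->{1,3,5}; W {1,4,6}->{4,6}
Constraint 2 (V != U) on D(V)={2,5,6} D(U)={1,3}: no change
Constraint 3 (Z < U) on D(Z)={1,3,5} D(U)={1,3}: Z {1,3,5}->{1}; U {1,3}->{3}
So after constraint 3: D(Z) = {1}

Answer: {1}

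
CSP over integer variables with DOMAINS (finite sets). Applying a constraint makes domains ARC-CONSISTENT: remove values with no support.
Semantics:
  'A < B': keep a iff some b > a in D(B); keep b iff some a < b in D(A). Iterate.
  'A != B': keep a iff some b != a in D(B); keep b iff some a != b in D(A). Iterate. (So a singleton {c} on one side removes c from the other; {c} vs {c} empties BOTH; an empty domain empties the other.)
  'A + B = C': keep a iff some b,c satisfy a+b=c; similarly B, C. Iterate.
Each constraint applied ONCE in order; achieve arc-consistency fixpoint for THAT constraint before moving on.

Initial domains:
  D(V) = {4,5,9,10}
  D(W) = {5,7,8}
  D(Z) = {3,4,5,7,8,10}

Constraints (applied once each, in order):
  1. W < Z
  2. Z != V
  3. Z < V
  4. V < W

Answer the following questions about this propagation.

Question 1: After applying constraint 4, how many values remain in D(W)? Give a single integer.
Answer: 0

Derivation:
Constraint 1 (W < Z) on D(W)={5,7,8} D(Z)={3,4,5,7,8,10}: Z {3,4,5,7,8,10}->{7,8,10}
Constraint 2 (Z != V) on D(Z)={7,8,10} D(V)={4,5,9,10}: no change
Constraint 3 (Z < V) on D(Z)={7,8,10} D(V)={4,5,9,10}: Z {7,8,10}->{7,8}; V {4,5,9,10}->{9,10}
Constraint 4 (V < W) on D(V)={9,10} D(W)={5,7,8}: V {9,10}->{}; W {5,7,8}->{}
So after constraint 4: D(W)={}, size = 0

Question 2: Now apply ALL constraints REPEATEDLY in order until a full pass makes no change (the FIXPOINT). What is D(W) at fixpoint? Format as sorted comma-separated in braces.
pass 0 (initial): D(W)={5,7,8}
pass 1: V {4,5,9,10}->{}; W {5,7,8}->{}; Z {3,4,5,7,8,10}->{7,8}
pass 2: Z {7,8}->{}
pass 3: no change
Fixpoint after 3 passes: D(W) = {}

Answer: {}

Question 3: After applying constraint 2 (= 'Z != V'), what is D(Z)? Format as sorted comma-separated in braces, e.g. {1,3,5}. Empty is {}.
Answer: {7,8,10}

Derivation:
Constraint 1 (W < Z) on D(W)={5,7,8} D(Z)={3,4,5,7,8,10}: Z {3,4,5,7,8,10}->{7,8,10}
Constraint 2 (Z != V) on D(Z)={7,8,10} D(V)={4,5,9,10}: no change
So after constraint 2: D(Z) = {7,8,10}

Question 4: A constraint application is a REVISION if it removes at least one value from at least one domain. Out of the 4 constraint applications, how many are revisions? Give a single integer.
Answer: 3

Derivation:
Constraint 1 (W < Z) on D(W)={5,7,8} D(Z)={3,4,5,7,8,10}: Z {3,4,5,7,8,10}->{7,8,10} => REVISION
Constraint 2 (Z != V) on D(Z)={7,8,10} D(V)={4,5,9,10}: no change => not a revision
Constraint 3 (Z < V) on D(Z)={7,8,10} D(V)={4,5,9,10}: Z {7,8,10}->{7,8}; V {4,5,9,10}->{9,10} => REVISION
Constraint 4 (V < W) on D(V)={9,10} D(W)={5,7,8}: V {9,10}->{}; W {5,7,8}->{} => REVISION
Total revisions = 3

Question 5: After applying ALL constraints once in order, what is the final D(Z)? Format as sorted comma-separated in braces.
Answer: {7,8}

Derivation:
Constraint 1 (W < Z) on D(W)={5,7,8} D(Z)={3,4,5,7,8,10}: Z {3,4,5,7,8,10}->{7,8,10}
Constraint 2 (Z != V) on D(Z)={7,8,10} D(V)={4,5,9,10}: no change
Constraint 3 (Z < V) on D(Z)={7,8,10} D(V)={4,5,9,10}: Z {7,8,10}->{7,8}; V {4,5,9,10}->{9,10}
Constraint 4 (V < W) on D(V)={9,10} D(W)={5,7,8}: V {9,10}->{}; W {5,7,8}->{}
So after all 4 constraints: D(Z) = {7,8}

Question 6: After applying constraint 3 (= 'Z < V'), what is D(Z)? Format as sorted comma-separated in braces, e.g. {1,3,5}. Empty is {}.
Answer: {7,8}

Derivation:
Constraint 1 (W < Z) on D(W)={5,7,8} D(Z)={3,4,5,7,8,10}: Z {3,4,5,7,8,10}->{7,8,10}
Constraint 2 (Z != V) on D(Z)={7,8,10} D(V)={4,5,9,10}: no change
Constraint 3 (Z < V) on D(Z)={7,8,10} D(V)={4,5,9,10}: Z {7,8,10}->{7,8}; V {4,5,9,10}->{9,10}
So after constraint 3: D(Z) = {7,8}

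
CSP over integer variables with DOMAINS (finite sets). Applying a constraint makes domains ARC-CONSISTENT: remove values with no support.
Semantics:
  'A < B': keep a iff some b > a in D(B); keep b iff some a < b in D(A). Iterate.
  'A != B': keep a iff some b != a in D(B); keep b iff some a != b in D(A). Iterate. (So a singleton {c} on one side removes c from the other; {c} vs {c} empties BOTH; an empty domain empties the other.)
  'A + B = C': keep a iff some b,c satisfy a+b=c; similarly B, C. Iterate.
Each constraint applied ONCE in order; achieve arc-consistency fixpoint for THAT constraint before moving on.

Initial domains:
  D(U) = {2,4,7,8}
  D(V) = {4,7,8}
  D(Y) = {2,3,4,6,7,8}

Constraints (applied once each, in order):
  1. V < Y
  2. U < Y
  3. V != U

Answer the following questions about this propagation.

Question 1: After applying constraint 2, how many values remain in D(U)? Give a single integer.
Constraint 1 (V < Y) on D(V)={4,7,8} D(Y)={2,3,4,6,7,8}: V {4,7,8}->{4,7}; Y {2,3,4,6,7,8}->{6,7,8}
Constraint 2 (U < Y) on D(U)={2,4,7,8} D(Y)={6,7,8}: U {2,4,7,8}->{2,4,7}
So after constraint 2: D(U)={2,4,7}, size = 3

Answer: 3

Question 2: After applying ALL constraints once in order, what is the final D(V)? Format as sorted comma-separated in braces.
Constraint 1 (V < Y) on D(V)={4,7,8} D(Y)={2,3,4,6,7,8}: V {4,7,8}->{4,7}; Y {2,3,4,6,7,8}->{6,7,8}
Constraint 2 (U < Y) on D(U)={2,4,7,8} D(Y)={6,7,8}: U {2,4,7,8}->{2,4,7}
Constraint 3 (V != U) on D(V)={4,7} D(U)={2,4,7}: no change
So after all 3 constraints: D(V) = {4,7}

Answer: {4,7}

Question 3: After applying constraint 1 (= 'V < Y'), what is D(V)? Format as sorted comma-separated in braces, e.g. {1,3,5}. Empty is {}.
Answer: {4,7}

Derivation:
Constraint 1 (V < Y) on D(V)={4,7,8} D(Y)={2,3,4,6,7,8}: V {4,7,8}->{4,7}; Y {2,3,4,6,7,8}->{6,7,8}
So after constraint 1: D(V) = {4,7}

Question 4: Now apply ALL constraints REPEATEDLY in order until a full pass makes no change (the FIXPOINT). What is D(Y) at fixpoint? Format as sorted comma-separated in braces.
pass 0 (initial): D(Y)={2,3,4,6,7,8}
pass 1: U {2,4,7,8}->{2,4,7}; V {4,7,8}->{4,7}; Y {2,3,4,6,7,8}->{6,7,8}
pass 2: no change
Fixpoint after 2 passes: D(Y) = {6,7,8}

Answer: {6,7,8}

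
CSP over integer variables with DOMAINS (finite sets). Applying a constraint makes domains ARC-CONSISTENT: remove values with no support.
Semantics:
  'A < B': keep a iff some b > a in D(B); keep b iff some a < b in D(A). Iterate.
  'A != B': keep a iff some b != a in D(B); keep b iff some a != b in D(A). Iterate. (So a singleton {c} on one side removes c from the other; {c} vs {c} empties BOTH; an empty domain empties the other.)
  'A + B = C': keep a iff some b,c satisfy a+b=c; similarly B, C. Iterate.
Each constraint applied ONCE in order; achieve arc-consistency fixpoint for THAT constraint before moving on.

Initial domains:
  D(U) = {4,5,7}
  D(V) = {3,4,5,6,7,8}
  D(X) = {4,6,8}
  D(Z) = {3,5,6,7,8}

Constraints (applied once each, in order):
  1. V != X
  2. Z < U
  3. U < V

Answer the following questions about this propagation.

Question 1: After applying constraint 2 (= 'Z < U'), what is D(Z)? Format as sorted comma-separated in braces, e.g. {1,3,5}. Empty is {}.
Constraint 1 (V != X) on D(V)={3,4,5,6,7,8} D(X)={4,6,8}: no change
Constraint 2 (Z < U) on D(Z)={3,5,6,7,8} D(U)={4,5,7}: Z {3,5,6,7,8}->{3,5,6}
So after constraint 2: D(Z) = {3,5,6}

Answer: {3,5,6}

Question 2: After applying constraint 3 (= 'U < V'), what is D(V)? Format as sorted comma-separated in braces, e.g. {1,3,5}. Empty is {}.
Constraint 1 (V != X) on D(V)={3,4,5,6,7,8} D(X)={4,6,8}: no change
Constraint 2 (Z < U) on D(Z)={3,5,6,7,8} D(U)={4,5,7}: Z {3,5,6,7,8}->{3,5,6}
Constraint 3 (U < V) on D(U)={4,5,7} D(V)={3,4,5,6,7,8}: V {3,4,5,6,7,8}->{5,6,7,8}
So after constraint 3: D(V) = {5,6,7,8}

Answer: {5,6,7,8}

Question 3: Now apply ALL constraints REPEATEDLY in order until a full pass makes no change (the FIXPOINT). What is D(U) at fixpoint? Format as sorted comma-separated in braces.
Answer: {4,5,7}

Derivation:
pass 0 (initial): D(U)={4,5,7}
pass 1: V {3,4,5,6,7,8}->{5,6,7,8}; Z {3,5,6,7,8}->{3,5,6}
pass 2: no change
Fixpoint after 2 passes: D(U) = {4,5,7}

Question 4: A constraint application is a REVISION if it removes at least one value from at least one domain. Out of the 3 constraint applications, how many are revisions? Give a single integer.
Answer: 2

Derivation:
Constraint 1 (V != X) on D(V)={3,4,5,6,7,8} D(X)={4,6,8}: no change => not a revision
Constraint 2 (Z < U) on D(Z)={3,5,6,7,8} D(U)={4,5,7}: Z {3,5,6,7,8}->{3,5,6} => REVISION
Constraint 3 (U < V) on D(U)={4,5,7} D(V)={3,4,5,6,7,8}: V {3,4,5,6,7,8}->{5,6,7,8} => REVISION
Total revisions = 2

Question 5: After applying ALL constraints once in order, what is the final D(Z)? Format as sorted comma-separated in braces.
Answer: {3,5,6}

Derivation:
Constraint 1 (V != X) on D(V)={3,4,5,6,7,8} D(X)={4,6,8}: no change
Constraint 2 (Z < U) on D(Z)={3,5,6,7,8} D(U)={4,5,7}: Z {3,5,6,7,8}->{3,5,6}
Constraint 3 (U < V) on D(U)={4,5,7} D(V)={3,4,5,6,7,8}: V {3,4,5,6,7,8}->{5,6,7,8}
So after all 3 constraints: D(Z) = {3,5,6}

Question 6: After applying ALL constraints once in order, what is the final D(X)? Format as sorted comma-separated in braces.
Constraint 1 (V != X) on D(V)={3,4,5,6,7,8} D(X)={4,6,8}: no change
Constraint 2 (Z < U) on D(Z)={3,5,6,7,8} D(U)={4,5,7}: Z {3,5,6,7,8}->{3,5,6}
Constraint 3 (U < V) on D(U)={4,5,7} D(V)={3,4,5,6,7,8}: V {3,4,5,6,7,8}->{5,6,7,8}
So after all 3 constraints: D(X) = {4,6,8}

Answer: {4,6,8}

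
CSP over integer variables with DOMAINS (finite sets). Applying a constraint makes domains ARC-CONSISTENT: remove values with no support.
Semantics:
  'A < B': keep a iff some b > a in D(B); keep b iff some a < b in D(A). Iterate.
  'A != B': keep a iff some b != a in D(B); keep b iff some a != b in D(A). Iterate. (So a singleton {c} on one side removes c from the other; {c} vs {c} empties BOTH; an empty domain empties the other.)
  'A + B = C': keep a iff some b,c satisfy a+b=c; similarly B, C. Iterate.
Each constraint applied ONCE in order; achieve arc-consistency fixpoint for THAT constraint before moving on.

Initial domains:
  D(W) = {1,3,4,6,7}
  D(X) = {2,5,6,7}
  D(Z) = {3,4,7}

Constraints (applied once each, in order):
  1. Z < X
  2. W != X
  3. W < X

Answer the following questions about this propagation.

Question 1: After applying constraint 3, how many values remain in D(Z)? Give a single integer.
Answer: 2

Derivation:
Constraint 1 (Z < X) on D(Z)={3,4,7} D(X)={2,5,6,7}: Z {3,4,7}->{3,4}; X {2,5,6,7}->{5,6,7}
Constraint 2 (W != X) on D(W)={1,3,4,6,7} D(X)={5,6,7}: no change
Constraint 3 (W < X) on D(W)={1,3,4,6,7} D(X)={5,6,7}: W {1,3,4,6,7}->{1,3,4,6}
So after constraint 3: D(Z)={3,4}, size = 2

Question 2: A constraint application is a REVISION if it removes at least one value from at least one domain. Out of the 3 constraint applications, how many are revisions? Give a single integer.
Constraint 1 (Z < X) on D(Z)={3,4,7} D(X)={2,5,6,7}: Z {3,4,7}->{3,4}; X {2,5,6,7}->{5,6,7} => REVISION
Constraint 2 (W != X) on D(W)={1,3,4,6,7} D(X)={5,6,7}: no change => not a revision
Constraint 3 (W < X) on D(W)={1,3,4,6,7} D(X)={5,6,7}: W {1,3,4,6,7}->{1,3,4,6} => REVISION
Total revisions = 2

Answer: 2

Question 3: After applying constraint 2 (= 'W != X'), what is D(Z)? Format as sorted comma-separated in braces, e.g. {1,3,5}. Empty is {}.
Constraint 1 (Z < X) on D(Z)={3,4,7} D(X)={2,5,6,7}: Z {3,4,7}->{3,4}; X {2,5,6,7}->{5,6,7}
Constraint 2 (W != X) on D(W)={1,3,4,6,7} D(X)={5,6,7}: no change
So after constraint 2: D(Z) = {3,4}

Answer: {3,4}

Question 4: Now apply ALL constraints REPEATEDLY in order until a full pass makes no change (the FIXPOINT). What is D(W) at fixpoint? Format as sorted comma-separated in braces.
Answer: {1,3,4,6}

Derivation:
pass 0 (initial): D(W)={1,3,4,6,7}
pass 1: W {1,3,4,6,7}->{1,3,4,6}; X {2,5,6,7}->{5,6,7}; Z {3,4,7}->{3,4}
pass 2: no change
Fixpoint after 2 passes: D(W) = {1,3,4,6}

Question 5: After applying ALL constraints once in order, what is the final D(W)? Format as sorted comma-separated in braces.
Answer: {1,3,4,6}

Derivation:
Constraint 1 (Z < X) on D(Z)={3,4,7} D(X)={2,5,6,7}: Z {3,4,7}->{3,4}; X {2,5,6,7}->{5,6,7}
Constraint 2 (W != X) on D(W)={1,3,4,6,7} D(X)={5,6,7}: no change
Constraint 3 (W < X) on D(W)={1,3,4,6,7} D(X)={5,6,7}: W {1,3,4,6,7}->{1,3,4,6}
So after all 3 constraints: D(W) = {1,3,4,6}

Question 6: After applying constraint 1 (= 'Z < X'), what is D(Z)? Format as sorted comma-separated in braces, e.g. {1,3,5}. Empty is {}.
Answer: {3,4}

Derivation:
Constraint 1 (Z < X) on D(Z)={3,4,7} D(X)={2,5,6,7}: Z {3,4,7}->{3,4}; X {2,5,6,7}->{5,6,7}
So after constraint 1: D(Z) = {3,4}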